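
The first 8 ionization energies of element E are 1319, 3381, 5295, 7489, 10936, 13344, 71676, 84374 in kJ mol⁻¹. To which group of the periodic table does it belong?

Look for the largest jump between consecutive ionization energies: IE7/IE6 ≈ 5.4, far larger than any earlier ratio.
That jump marks the point where a core electron is being removed. So the atom has 6 valence electrons.
A main-group element with 6 valence electrons is in group 16.

Group 16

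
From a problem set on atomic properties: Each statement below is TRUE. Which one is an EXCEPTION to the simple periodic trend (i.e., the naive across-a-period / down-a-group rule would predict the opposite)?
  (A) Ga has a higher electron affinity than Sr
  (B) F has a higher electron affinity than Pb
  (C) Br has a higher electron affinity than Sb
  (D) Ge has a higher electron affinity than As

(D)

The general trend: electron affinity increases across a period and decreases down a group.
(A) Ga (period 4, group 13) vs Sr (period 5, group 2): the stated order agrees with the simple trend.
(B) F (period 2, group 17) vs Pb (period 6, group 14): the stated order agrees with the simple trend.
(C) Br (period 4, group 17) vs Sb (period 5, group 15): the stated order agrees with the simple trend.
(D) Ge (period 4, group 14) vs As (period 4, group 15): the stated order contradicts the simple trend.
The exception is (D): adding an electron to As's half-filled 4p³ is unfavourable, so Ge (4p²) has the more exothermic EA.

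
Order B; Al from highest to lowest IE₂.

B > Al

After 1 electron has been removed, what remains? B⁺ still has 2 valence electrons; Al⁺ still has 2 valence electrons.
All are still removing valence electrons, so compare the +1 ions as you would atoms: IE_2 generally rises across a period (higher Z_eff) and falls down a group (larger shell), subject to the usual subshell exceptions.
Valence configurations: B⁺ [He]2s², Al⁺ [Ne]3s².
Tabulated IE_2 (kJ/mol): B 2427, Al 1817.
Hence IE_2: Al < B.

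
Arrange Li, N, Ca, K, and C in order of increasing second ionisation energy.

After 1 electron has been removed, what remains? Li⁺ is the bare [He] core; N⁺ still has 4 valence electrons; Ca⁺ still has 1 valence electron; K⁺ is the bare [Ar] core; C⁺ still has 3 valence electrons.
Breaking into a closed-shell core is much more expensive than removing a leftover valence electron — K and Li have the largest IE_2 here.
Valence configurations: N⁺ [He]2s²2p², Ca⁺ [Ar]4s¹, C⁺ [He]2s²2p¹.
Approximate IE_2 values (kJ/mol): Li 7298, N 2856, Ca 1145, K 3052, C 2353.
Hence IE_2: Ca < C < N < K < Li.

Ca < C < N < K < Li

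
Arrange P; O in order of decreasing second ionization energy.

After 1 electron has been removed, what remains? P⁺ still has 4 valence electrons; O⁺ still has 5 valence electrons.
All are still removing valence electrons, so compare the +1 ions as you would atoms: IE_2 generally rises across a period (higher Z_eff) and falls down a group (larger shell), subject to the usual subshell exceptions.
Valence configurations: P⁺ [Ne]3s²3p², O⁺ [He]2s²2p³.
Tabulated IE_2 (kJ/mol): P 1907, O 3388.
Hence IE_2: P < O.

O > P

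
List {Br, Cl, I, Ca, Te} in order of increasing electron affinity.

Cl is in period 3, group 17; Ca is in period 4, group 2; Br is in period 4, group 17; Te is in period 5, group 16; I is in period 5, group 17.
Electron affinity generally becomes more exothermic across a period toward the halogens and less exothermic down a group.
Neither a single period nor a single group — weigh both effects.
Te > Ca: the two effects oppose for this pair; the across-period effect wins (190 vs 2 kJ/mol).
I > Te: I lies to the right of Te in period 5, so the across-period effect alone puts I higher.
Br > I: they share group 17; the group trend gives Br the larger value.
Cl > Br: they share group 17; the group trend gives Cl the larger value.
Tabulated electron affinity (kJ/mol): Cl 349, Ca 2, Br 325, Te 190, I 295.
So from lowest to highest: Ca < Te < I < Br < Cl.

Ca, Te, I, Br, Cl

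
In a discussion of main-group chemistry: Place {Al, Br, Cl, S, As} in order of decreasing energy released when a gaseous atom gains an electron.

Adding an electron releases more energy for atoms nearer the top right (short of the noble gases).
Here both period and group differ, so the two effects have to be weighed against each other.
As > Al: the two effects oppose for this pair; the across-period effect wins (78 vs 42 kJ/mol).
S > As: relative to As, both the across-period and down-group shifts push S's electron affinity up.
Br > S: period and group pull opposite ways; the across-period shift dominates (325 vs 200 kJ/mol).
Cl > Br: Cl sits above Br in group 17, so the down-group effect alone puts Cl higher.
Approximate values (kJ/mol): Al 42, S 200, Cl 349, As 78, Br 325.
So from highest to lowest: Cl > Br > S > As > Al.

Cl > Br > S > As > Al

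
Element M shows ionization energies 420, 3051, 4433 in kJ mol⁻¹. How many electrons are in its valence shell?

Look for the largest jump between consecutive ionization energies: IE2/IE1 ≈ 7.3, far larger than any earlier ratio.
That jump marks the point where a core electron is being removed. So the atom has 1 valence electron.

1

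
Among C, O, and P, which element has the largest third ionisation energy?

O

Consider each +2 ion: C²⁺ still has 2 valence electrons; O²⁺ still has 4 valence electrons; P²⁺ still has 3 valence electrons.
All are still removing valence electrons, so compare the +2 ions as you would atoms: IE_3 generally rises across a period (higher Z_eff) and falls down a group (larger shell), subject to the usual subshell exceptions.
Valence configurations: C²⁺ [He]2s², O²⁺ [He]2s²2p², P²⁺ [Ne]3s²3p¹.
Tabulated IE_3 (kJ/mol): C 4620, O 5300, P 2914.
Overall IE_3 order: P < C < O.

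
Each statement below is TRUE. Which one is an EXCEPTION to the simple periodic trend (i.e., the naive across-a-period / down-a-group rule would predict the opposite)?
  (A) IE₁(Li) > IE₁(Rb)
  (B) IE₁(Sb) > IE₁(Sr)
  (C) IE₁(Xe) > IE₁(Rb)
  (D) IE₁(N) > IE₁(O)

(D)

The general trend: first ionization energy increases across a period and decreases down a group.
(A) Li (period 2, group 1) vs Rb (period 5, group 1): the stated order agrees with the simple trend.
(B) Sb (period 5, group 15) vs Sr (period 5, group 2): the stated order agrees with the simple trend.
(C) Xe (period 5, group 18) vs Rb (period 5, group 1): the stated order agrees with the simple trend.
(D) N (period 2, group 15) vs O (period 2, group 16): the stated order contradicts the simple trend.
The exception is (D): pairing an electron in O's 2p⁴ costs repulsion energy, so O ionizes more easily than half-filled N (2p³).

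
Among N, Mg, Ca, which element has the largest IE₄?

After 3 electrons have been removed, what remains? N³⁺ still has 2 valence electrons; Mg³⁺ is already 1 electron into the core; Ca³⁺ is already 1 electron into the core.
Usually core removal costs more than valence removal, but here the competition is close: a tightly held n=2 valence electron can cost more to remove than an n=3 core electron, so the actual values have to decide it.
Approximate IE_4 values (kJ/mol): N 7475, Mg 10543, Ca 6491.
Hence IE_4: Ca < N < Mg.

Mg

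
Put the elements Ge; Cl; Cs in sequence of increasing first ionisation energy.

IE₁ increases left→right with effective nuclear charge and decreases top→bottom as the valence shell moves farther out.
Here both period and group differ, so the two effects have to be weighed against each other.
Ge > Cs: relative to Cs, both the across-period and down-group shifts push Ge's first ionization energy up.
Cl > Ge: both effects reinforce here, so Cl is clearly the higher of the two.
Approximate values (kJ/mol): Cl 1251, Ge 762, Cs 376.
So from lowest to highest: Cs < Ge < Cl.

Cs, Ge, Cl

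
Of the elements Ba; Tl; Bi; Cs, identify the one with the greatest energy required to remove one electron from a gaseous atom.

Bi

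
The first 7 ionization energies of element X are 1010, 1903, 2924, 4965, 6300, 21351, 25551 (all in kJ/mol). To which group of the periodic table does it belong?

Look for the largest jump between consecutive ionization energies: IE6/IE5 ≈ 3.4, far larger than any earlier ratio.
That jump marks the point where a core electron is being removed. So the atom has 5 valence electrons.
A main-group element with 5 valence electrons is in group 15.

Group 15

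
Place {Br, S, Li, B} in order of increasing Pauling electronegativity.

Li < B < S < Br

Li is in period 2, group 1; B is in period 2, group 13; S is in period 3, group 16; Br is in period 4, group 17.
Electronegativity increases across a period and decreases down a group, tracking effective nuclear charge and atomic size.
Here both period and group differ, so the two effects have to be weighed against each other.
B > Li: both are in period 2; the period trend gives B the larger value.
S > B: period and group pull opposite ways; the across-period shift dominates (2.58 vs 2.04).
Br > S: the two effects oppose for this pair; the across-period effect wins (2.96 vs 2.58).
For reference (Pauling): Li 0.98, B 2.04, S 2.58, Br 2.96.
So from lowest to highest: Li < B < S < Br.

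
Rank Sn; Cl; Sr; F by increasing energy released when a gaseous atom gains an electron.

F is in period 2, group 17; Cl is in period 3, group 17; Sr is in period 5, group 2; Sn is in period 5, group 14.
EA tends to increase across a period and decrease down a group, though the pattern is less regular than for IE or radius.
Here both period and group differ, so the two effects have to be weighed against each other.
Sn > Sr: Sn lies to the right of Sr in period 5, so the across-period effect alone puts Sn higher.
F > Sn: both effects reinforce here, so F is clearly the higher of the two.
Cl > F: this pair runs against the simple trend — see the exception note.
Note the exception: Cl has a higher electron affinity than F, contrary to the simple trend — F's small 2p subshell makes the incoming electron feel strong e⁻–e⁻ repulsion, so Cl actually releases more energy on gaining an electron.
Tabulated electron affinity (kJ/mol): F 328, Cl 349, Sr 5, Sn 107.
So from lowest to highest: Sr < Sn < F < Cl.

Sr < Sn < F < Cl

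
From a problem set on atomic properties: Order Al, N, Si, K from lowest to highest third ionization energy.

Al, Si, K, N

The third ionization energy removes an electron from the +2 ion. For each element: Al²⁺ still has 1 valence electron; N²⁺ still has 3 valence electrons; Si²⁺ still has 2 valence electrons; K²⁺ is already 1 electron into the core.
Usually core removal costs more than valence removal, but here the competition is close: a tightly held n=2 valence electron can cost more to remove than an n=3 core electron, so the actual values have to decide it.
Valence configurations: Al²⁺ [Ne]3s¹, N²⁺ [He]2s²2p¹, Si²⁺ [Ne]3s².
The numbers (kJ/mol): Al 2745, N 4578, Si 3232, K 4420.
Putting it together, IE_3: Al < Si < K < N.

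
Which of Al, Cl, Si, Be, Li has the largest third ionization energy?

IE_3 is the cost of taking one more electron from the +2 cation: Al²⁺ still has 1 valence electron; Cl²⁺ still has 5 valence electrons; Si²⁺ still has 2 valence electrons; Be²⁺ is the bare [He] core; Li²⁺ is already 1 electron into the core.
Core electrons are held far more tightly than valence electrons, so Li and Be top the IE_3 order.
Valence configurations: Al²⁺ [Ne]3s¹, Cl²⁺ [Ne]3s²3p³, Si²⁺ [Ne]3s².
Tabulated IE_3 (kJ/mol): Al 2745, Cl 3822, Si 3232, Be 14849, Li 11815.
Overall IE_3 order: Al < Si < Cl < Li < Be.

Be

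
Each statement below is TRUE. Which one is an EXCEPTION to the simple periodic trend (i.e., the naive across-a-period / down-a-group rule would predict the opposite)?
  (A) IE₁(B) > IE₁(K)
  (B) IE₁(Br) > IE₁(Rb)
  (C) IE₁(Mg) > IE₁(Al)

(C)

The general trend: IE₁ increases across a period and decreases down a group.
(A) B (period 2, group 13) vs K (period 4, group 1): the stated order agrees with the simple trend.
(B) Br (period 4, group 17) vs Rb (period 5, group 1): the stated order agrees with the simple trend.
(C) Mg (period 3, group 2) vs Al (period 3, group 13): the stated order contradicts the simple trend.
The exception is (C): Al's single 3p electron is easier to remove than one from Mg's filled 3s².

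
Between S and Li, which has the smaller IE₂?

S

After 1 electron has been removed, what remains? S⁺ still has 5 valence electrons; Li⁺ is the bare [He] core.
Pulling an electron out of a noble-gas core costs far more than removing a remaining valence electron, so Li sits at the high end of IE_2.
The numbers (kJ/mol): S 2252, Li 7298.
So the second ionization energies run S < Li.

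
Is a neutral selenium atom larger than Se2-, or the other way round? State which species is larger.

Se2-

Forming Se2- adds 2 electrons to Se. More electron–electron repulsion in the same shell, with unchanged nuclear charge, lets the cloud expand.
An anion is larger than its parent atom: Se2- > Se.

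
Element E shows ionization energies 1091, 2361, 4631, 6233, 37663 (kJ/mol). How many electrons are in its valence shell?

4

Look for the largest jump between consecutive ionization energies: IE5/IE4 ≈ 6.0, far larger than any earlier ratio.
That jump marks the point where a core electron is being removed. So the atom has 4 valence electrons.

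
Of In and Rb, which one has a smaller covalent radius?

In

Rb is in period 5, group 1; In is in period 5, group 13.
Moving right in a period, electrons are added to the same shell under a stronger nuclear pull, so atoms get smaller; moving down, a new shell is opened and atoms get larger.
All lie in period 5, so atomic radius increases right to left.
So In has the smaller covalent radius (In < Rb).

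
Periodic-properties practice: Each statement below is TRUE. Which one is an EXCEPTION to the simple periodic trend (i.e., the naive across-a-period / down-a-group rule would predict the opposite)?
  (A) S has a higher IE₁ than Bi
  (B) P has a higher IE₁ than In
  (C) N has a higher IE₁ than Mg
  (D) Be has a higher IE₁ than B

(D)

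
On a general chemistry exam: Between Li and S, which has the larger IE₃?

Li

Consider each +2 ion: Li²⁺ is already 1 electron into the core; S²⁺ still has 4 valence electrons.
Core electrons are held far more tightly than valence electrons, so Li tops the IE_3 order.
Approximate IE_3 values (kJ/mol): Li 11815, S 3357.
So the third ionization energies run S < Li.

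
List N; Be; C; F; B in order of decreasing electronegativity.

Atoms toward the upper right of the periodic table pull bonding electrons most strongly.
All lie in period 2, so electronegativity increases left to right.
So from highest to lowest: F > N > C > B > Be.

F, N, C, B, Be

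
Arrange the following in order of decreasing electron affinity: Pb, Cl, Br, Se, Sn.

Cl > Br > Se > Sn > Pb

Cl is in period 3, group 17; Se is in period 4, group 16; Br is in period 4, group 17; Sn is in period 5, group 14; Pb is in period 6, group 14.
EA tends to increase across a period and decrease down a group, though the pattern is less regular than for IE or radius.
These span different periods and groups, so the two trends combine.
Sn > Pb: Sn sits above Pb in group 14, so the down-group effect alone puts Sn higher.
Se > Sn: relative to Sn, both the across-period and down-group shifts push Se's electron affinity up.
Br > Se: both are in period 4; the period trend gives Br the larger value.
Cl > Br: they share group 17; the group trend gives Cl the larger value.
Approximate values (kJ/mol): Cl 349, Se 195, Br 325, Sn 107, Pb 35.
So from highest to lowest: Cl > Br > Se > Sn > Pb.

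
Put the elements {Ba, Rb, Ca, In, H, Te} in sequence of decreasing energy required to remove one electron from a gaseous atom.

H > Te > Ca > In > Ba > Rb

H is in period 1, group 1; Ca is in period 4, group 2; Rb is in period 5, group 1; In is in period 5, group 13; Te is in period 5, group 16; Ba is in period 6, group 2.
Removing the outermost electron gets harder across a period and easier down a group.
Here both period and group differ, so the two effects have to be weighed against each other.
Ba > Rb: the two effects oppose for this pair; the across-period effect wins (503 vs 403 kJ/mol).
In > Ba: both effects reinforce here, so In is clearly the higher of the two.
Ca > In: period and group pull opposite ways; the down-group shift dominates (590 vs 558 kJ/mol).
Te > Ca: period and group pull opposite ways; the across-period shift dominates (869 vs 590 kJ/mol).
H > Te: period and group pull opposite ways; the down-group shift dominates (1312 vs 869 kJ/mol).
Approximate values (kJ/mol): H 1312, Ca 590, Rb 403, In 558, Te 869, Ba 503.
So from highest to lowest: H > Te > Ca > In > Ba > Rb.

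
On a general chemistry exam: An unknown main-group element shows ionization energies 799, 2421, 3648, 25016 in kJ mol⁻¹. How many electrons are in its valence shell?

3

Look for the largest jump between consecutive ionization energies: IE4/IE3 ≈ 6.9, far larger than any earlier ratio.
That jump marks the point where a core electron is being removed. So the atom has 3 valence electrons.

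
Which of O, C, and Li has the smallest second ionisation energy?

After 1 electron has been removed, what remains? O⁺ still has 5 valence electrons; C⁺ still has 3 valence electrons; Li⁺ is the bare [He] core.
Breaking into a closed-shell core is much more expensive than removing a leftover valence electron — Li has the largest IE_2 here.
Valence configurations: O⁺ [He]2s²2p³, C⁺ [He]2s²2p¹.
Approximate IE_2 values (kJ/mol): O 3388, C 2353, Li 7298.
Overall IE_2 order: C < O < Li.

C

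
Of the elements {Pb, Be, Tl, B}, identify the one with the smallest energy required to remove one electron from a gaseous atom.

Tl

Be is in period 2, group 2; B is in period 2, group 13; Tl is in period 6, group 13; Pb is in period 6, group 14.
Across a period the outer electron is held more tightly (higher IE₁); down a group it sits in a higher shell, more shielded, and comes off more easily.
Neither a single period nor a single group — weigh both effects.
Pb > Tl: both are in period 6; the period trend gives Pb the larger value.
B > Pb: the two effects oppose for this pair; the down-group effect wins (801 vs 716 kJ/mol).
Be > B: this pair runs against the simple trend — see the exception note.
Note the exception: Be has a higher first ionization energy than B, contrary to the simple trend — removing B's lone 2p electron is easier than breaking Be's filled 2s².
For reference (kJ/mol): Be 900, B 801, Tl 589, Pb 716.
The smallest energy required to remove one electron from a gaseous atom among these belongs to Tl.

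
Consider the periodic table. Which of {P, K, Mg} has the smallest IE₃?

P

Consider each +2 ion: P²⁺ still has 3 valence electrons; K²⁺ is already 1 electron into the core; Mg²⁺ is the bare [Ne] core.
Breaking into a closed-shell core is much more expensive than removing a leftover valence electron — K and Mg have the largest IE_3 here.
Approximate IE_3 values (kJ/mol): P 2914, K 4420, Mg 7733.
So the third ionization energies run P < K < Mg.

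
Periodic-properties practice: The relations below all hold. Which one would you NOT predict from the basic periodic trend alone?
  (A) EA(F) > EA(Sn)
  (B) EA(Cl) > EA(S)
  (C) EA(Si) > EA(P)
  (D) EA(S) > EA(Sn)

The general trend: electron affinity increases across a period and decreases down a group.
(A) F (period 2, group 17) vs Sn (period 5, group 14): the stated order agrees with the simple trend.
(B) Cl (period 3, group 17) vs S (period 3, group 16): the stated order agrees with the simple trend.
(C) Si (period 3, group 14) vs P (period 3, group 15): the stated order contradicts the simple trend.
(D) S (period 3, group 16) vs Sn (period 5, group 14): the stated order agrees with the simple trend.
The exception is (C): adding an electron to P's half-filled 3p³ is unfavourable, so Si (3p²) has the more exothermic EA.

(C)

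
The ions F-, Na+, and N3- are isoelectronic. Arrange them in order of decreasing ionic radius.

N3- > F- > Na+

All of these have 10 electrons, so size is governed by nuclear charge alone: the more protons, the stronger the pull on the same electron cloud, and the smaller the ion.
Nuclear charges: Na+ (Z=11), F- (Z=9), N3- (Z=7).
Largest to smallest: N3- > F- > Na+.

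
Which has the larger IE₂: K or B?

IE_2 is the cost of taking one more electron from the +1 cation: K⁺ is the bare [Ar] core; B⁺ still has 2 valence electrons.
Core electrons are held far more tightly than valence electrons, so K tops the IE_2 order.
Tabulated IE_2 (kJ/mol): K 3052, B 2427.
Putting it together, IE_2: B < K.

K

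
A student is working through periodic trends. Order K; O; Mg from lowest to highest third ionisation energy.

IE_3 is the cost of taking one more electron from the +2 cation: K²⁺ is already 1 electron into the core; O²⁺ still has 4 valence electrons; Mg²⁺ is the bare [Ne] core.
Usually core removal costs more than valence removal, but here the competition is close: a tightly held n=2 valence electron can cost more to remove than an n=3 core electron, so the actual values have to decide it.
The numbers (kJ/mol): K 4420, O 5300, Mg 7733.
Overall IE_3 order: K < O < Mg.

K < O < Mg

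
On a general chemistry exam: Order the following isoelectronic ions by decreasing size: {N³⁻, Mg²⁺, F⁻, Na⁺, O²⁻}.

All of these have 10 electrons, so size is governed by nuclear charge alone: the more protons, the stronger the pull on the same electron cloud, and the smaller the ion.
Nuclear charges: Mg²⁺ (Z=12), Na⁺ (Z=11), F⁻ (Z=9), O²⁻ (Z=8), N³⁻ (Z=7).
Largest to smallest: N³⁻ > O²⁻ > F⁻ > Na⁺ > Mg²⁺.

N³⁻, O²⁻, F⁻, Na⁺, Mg²⁺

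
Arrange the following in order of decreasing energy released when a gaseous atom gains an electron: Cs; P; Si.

Si is in period 3, group 14; P is in period 3, group 15; Cs is in period 6, group 1.
Atoms with high Z_eff and room in the valence shell (especially the halogens) have the most exothermic electron affinities.
Here both period and group differ, so the two effects have to be weighed against each other.
P > Cs: relative to Cs, both the across-period and down-group shifts push P's electron affinity up.
Si > P: this pair runs against the simple trend — see the exception note.
Note the exception: Si has a higher electron affinity than P, contrary to the simple trend — adding an electron to P's half-filled 3p³ is unfavourable, so Si (3p²) has the more exothermic EA.
Tabulated electron affinity (kJ/mol): Si 134, P 72, Cs 46.
So from highest to lowest: Si > P > Cs.

Si, P, Cs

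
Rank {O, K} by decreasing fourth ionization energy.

O > K

IE_4 is the cost of taking one more electron from the +3 cation: O³⁺ still has 3 valence electrons; K³⁺ is already 2 electrons into the core.
Usually core removal costs more than valence removal, but here the competition is close: a tightly held n=2 valence electron can cost more to remove than an n=3 core electron, so the actual values have to decide it.
The numbers (kJ/mol): O 7469, K 5877.
Overall IE_4 order: K < O.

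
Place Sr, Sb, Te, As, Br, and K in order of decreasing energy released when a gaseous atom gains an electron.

K is in period 4, group 1; As is in period 4, group 15; Br is in period 4, group 17; Sr is in period 5, group 2; Sb is in period 5, group 15; Te is in period 5, group 16.
Atoms with high Z_eff and room in the valence shell (especially the halogens) have the most exothermic electron affinities.
Here both period and group differ, so the two effects have to be weighed against each other.
K > Sr: the two effects oppose for this pair; the down-group effect wins (48 vs 5 kJ/mol).
As > K: As lies to the right of K in period 4, so the across-period effect alone puts As higher.
Sb > As: this pair runs against the simple trend — see the exception note.
Te > Sb: Te lies to the right of Sb in period 5, so the across-period effect alone puts Te higher.
Br > Te: relative to Te, both the across-period and down-group shifts push Br's electron affinity up.
Note the exception: Sb has a higher electron affinity than As, contrary to the simple trend — both are half-filled np³, but the pairing/repulsion penalty for the added electron shrinks as the p orbitals become larger and more diffuse down the group, and for Sb that outweighs the weaker nuclear attraction.
Tabulated electron affinity (kJ/mol): K 48, As 78, Br 325, Sr 5, Sb 103, Te 190.
So from highest to lowest: Br > Te > Sb > As > K > Sr.

Br > Te > Sb > As > K > Sr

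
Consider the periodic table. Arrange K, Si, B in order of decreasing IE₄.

After 3 electrons have been removed, what remains? K³⁺ is already 2 electrons into the core; Si³⁺ still has 1 valence electron; B³⁺ is the bare [He] core.
Core electrons are held far more tightly than valence electrons, so K and B top the IE_4 order.
The numbers (kJ/mol): K 5877, Si 4356, B 25026.
So the fourth ionization energies run Si < K < B.

B > K > Si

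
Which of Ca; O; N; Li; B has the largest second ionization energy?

Li

After 1 electron has been removed, what remains? Ca⁺ still has 1 valence electron; O⁺ still has 5 valence electrons; N⁺ still has 4 valence electrons; Li⁺ is the bare [He] core; B⁺ still has 2 valence electrons.
Breaking into a closed-shell core is much more expensive than removing a leftover valence electron — Li has the largest IE_2 here.
Valence configurations: Ca⁺ [Ar]4s¹, O⁺ [He]2s²2p³, N⁺ [He]2s²2p², B⁺ [He]2s².
Approximate IE_2 values (kJ/mol): Ca 1145, O 3388, N 2856, Li 7298, B 2427.
Hence IE_2: Ca < B < N < O < Li.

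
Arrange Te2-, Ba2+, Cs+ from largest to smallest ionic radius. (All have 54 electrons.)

All of these have 54 electrons, so size is governed by nuclear charge alone: the more protons, the stronger the pull on the same electron cloud, and the smaller the ion.
Nuclear charges: Ba2+ (Z=56), Cs+ (Z=55), Te2- (Z=52).
Largest to smallest: Te2- > Cs+ > Ba2+.

Te2- > Cs+ > Ba2+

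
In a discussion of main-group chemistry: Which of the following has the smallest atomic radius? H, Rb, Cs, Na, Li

H

H is in period 1, group 1; Li is in period 2, group 1; Na is in period 3, group 1; Rb is in period 5, group 1; Cs is in period 6, group 1.
Across a period the added protons contract the valence shell; down a group each new principal shell makes the atom larger.
All are in group 1, so atomic radius increases down the group.
The smallest atomic radius among these belongs to H.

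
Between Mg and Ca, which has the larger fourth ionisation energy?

The fourth ionization energy removes an electron from the +3 ion. For each element: Mg³⁺ is already 1 electron into the core; Ca³⁺ is already 1 electron into the core.
All of these are removing an electron from a noble-gas core or deeper; the smaller core (lower principal quantum number) is held far more tightly, and within a period the higher nuclear charge binds the same core more tightly.
The numbers (kJ/mol): Mg 10543, Ca 6491.
Hence IE_4: Ca < Mg.

Mg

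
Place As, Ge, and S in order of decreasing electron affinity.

S, Ge, As

Atoms with high Z_eff and room in the valence shell (especially the halogens) have the most exothermic electron affinities.
Here both period and group differ, so the two effects have to be weighed against each other.
Ge > As: this pair runs against the simple trend — see the exception note.
S > Ge: relative to Ge, both the across-period and down-group shifts push S's electron affinity up.
Note the exception: Ge has a higher electron affinity than As, contrary to the simple trend — adding an electron to As's half-filled 4p³ is unfavourable, so Ge (4p²) has the more exothermic EA.
Tabulated electron affinity (kJ/mol): S 200, Ge 119, As 78.
So from highest to lowest: S > Ge > As.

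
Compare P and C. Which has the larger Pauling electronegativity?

C

C is in period 2, group 14; P is in period 3, group 15.
Smaller atoms with higher effective nuclear charge are more electronegative.
Neither a single period nor a single group — weigh both effects.
C > P: period and group pull opposite ways; the down-group shift dominates (2.55 vs 2.19).
For reference (Pauling): C 2.55, P 2.19.
So C has the larger Pauling electronegativity (C > P).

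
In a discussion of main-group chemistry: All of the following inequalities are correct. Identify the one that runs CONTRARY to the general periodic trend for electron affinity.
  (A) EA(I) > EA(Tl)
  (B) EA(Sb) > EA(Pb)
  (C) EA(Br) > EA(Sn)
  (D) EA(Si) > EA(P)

The general trend: electron affinity increases across a period and decreases down a group.
(A) I (period 5, group 17) vs Tl (period 6, group 13): the stated order agrees with the simple trend.
(B) Sb (period 5, group 15) vs Pb (period 6, group 14): the stated order agrees with the simple trend.
(C) Br (period 4, group 17) vs Sn (period 5, group 14): the stated order agrees with the simple trend.
(D) Si (period 3, group 14) vs P (period 3, group 15): the stated order contradicts the simple trend.
The exception is (D): adding an electron to P's half-filled 3p³ is unfavourable, so Si (3p²) has the more exothermic EA.

(D)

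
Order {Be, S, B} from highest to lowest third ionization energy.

IE_3 is the cost of taking one more electron from the +2 cation: Be²⁺ is the bare [He] core; S²⁺ still has 4 valence electrons; B²⁺ still has 1 valence electron.
Core electrons are held far more tightly than valence electrons, so Be tops the IE_3 order.
Valence configurations: S²⁺ [Ne]3s²3p², B²⁺ [He]2s¹.
Approximate IE_3 values (kJ/mol): Be 14849, S 3357, B 3660.
Overall IE_3 order: S < B < Be.

Be > B > S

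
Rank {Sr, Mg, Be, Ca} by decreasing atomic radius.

Sr > Ca > Mg > Be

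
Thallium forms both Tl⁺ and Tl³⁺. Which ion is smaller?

Both ions have Z = 81 protons, but Tl³⁺ has lost more electrons, so its remaining electrons feel a larger effective nuclear charge per electron and are pulled in more tightly.
Higher positive charge → smaller ion, so Tl⁺ > Tl³⁺.

Tl³⁺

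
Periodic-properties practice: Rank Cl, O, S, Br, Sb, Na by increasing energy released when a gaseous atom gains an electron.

O is in period 2, group 16; Na is in period 3, group 1; S is in period 3, group 16; Cl is in period 3, group 17; Br is in period 4, group 17; Sb is in period 5, group 15.
Atoms with high Z_eff and room in the valence shell (especially the halogens) have the most exothermic electron affinities.
Neither a single period nor a single group — weigh both effects.
Sb > Na: period and group pull opposite ways; the across-period shift dominates (103 vs 53 kJ/mol).
O > Sb: both effects reinforce here, so O is clearly the higher of the two.
S > O: this pair runs against the simple trend — see the exception note.
Br > S: period and group pull opposite ways; the across-period shift dominates (325 vs 200 kJ/mol).
Cl > Br: they share group 17; the group trend gives Cl the larger value.
Note the exception: S has a higher electron affinity than O, contrary to the simple trend — the compact 2p subshell of O repels the added electron more than S's larger 3p does.
Approximate values (kJ/mol): O 141, Na 53, S 200, Cl 349, Br 325, Sb 103.
So from lowest to highest: Na < Sb < O < S < Br < Cl.

Na < Sb < O < S < Br < Cl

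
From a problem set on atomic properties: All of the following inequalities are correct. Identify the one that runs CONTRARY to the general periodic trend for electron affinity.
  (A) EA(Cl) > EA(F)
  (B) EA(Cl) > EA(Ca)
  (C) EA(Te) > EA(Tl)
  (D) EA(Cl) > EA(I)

(A)

The general trend: electron affinity increases across a period and decreases down a group.
(A) Cl (period 3, group 17) vs F (period 2, group 17): the stated order contradicts the simple trend.
(B) Cl (period 3, group 17) vs Ca (period 4, group 2): the stated order agrees with the simple trend.
(C) Te (period 5, group 16) vs Tl (period 6, group 13): the stated order agrees with the simple trend.
(D) Cl (period 3, group 17) vs I (period 5, group 17): the stated order agrees with the simple trend.
The exception is (A): F's small 2p subshell makes the incoming electron feel strong e⁻–e⁻ repulsion, so Cl actually releases more energy on gaining an electron.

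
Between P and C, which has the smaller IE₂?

P

IE_2 is the cost of taking one more electron from the +1 cation: P⁺ still has 4 valence electrons; C⁺ still has 3 valence electrons.
All are still removing valence electrons, so compare the +1 ions as you would atoms: IE_2 generally rises across a period (higher Z_eff) and falls down a group (larger shell), subject to the usual subshell exceptions.
Valence configurations: P⁺ [Ne]3s²3p², C⁺ [He]2s²2p¹.
The numbers (kJ/mol): P 1907, C 2353.
So the second ionization energies run P < C.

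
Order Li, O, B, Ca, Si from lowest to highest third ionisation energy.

Si < B < Ca < O < Li

The third ionization energy removes an electron from the +2 ion. For each element: Li²⁺ is already 1 electron into the core; O²⁺ still has 4 valence electrons; B²⁺ still has 1 valence electron; Ca²⁺ is the bare [Ar] core; Si²⁺ still has 2 valence electrons.
Usually core removal costs more than valence removal, but here the competition is close: a tightly held n=2 valence electron can cost more to remove than an n=3 core electron, so the actual values have to decide it.
Valence configurations: O²⁺ [He]2s²2p², B²⁺ [He]2s¹, Si²⁺ [Ne]3s².
Tabulated IE_3 (kJ/mol): Li 11815, O 5300, B 3660, Ca 4912, Si 3232.
Overall IE_3 order: Si < B < Ca < O < Li.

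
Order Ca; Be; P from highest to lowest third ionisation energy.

The third ionization energy removes an electron from the +2 ion. For each element: Ca²⁺ is the bare [Ar] core; Be²⁺ is the bare [He] core; P²⁺ still has 3 valence electrons.
Core electrons are held far more tightly than valence electrons, so Ca and Be top the IE_3 order.
The numbers (kJ/mol): Ca 4912, Be 14849, P 2914.
Overall IE_3 order: P < Ca < Be.

Be > Ca > P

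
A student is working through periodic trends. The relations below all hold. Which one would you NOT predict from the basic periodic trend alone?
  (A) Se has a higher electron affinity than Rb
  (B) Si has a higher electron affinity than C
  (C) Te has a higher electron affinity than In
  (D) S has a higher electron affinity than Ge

The general trend: electron affinity increases across a period and decreases down a group.
(A) Se (period 4, group 16) vs Rb (period 5, group 1): the stated order agrees with the simple trend.
(B) Si (period 3, group 14) vs C (period 2, group 14): the stated order contradicts the simple trend.
(C) Te (period 5, group 16) vs In (period 5, group 13): the stated order agrees with the simple trend.
(D) S (period 3, group 16) vs Ge (period 4, group 14): the stated order agrees with the simple trend.
The exception is (B): Si's larger, more diffuse 3p orbitals accept an added electron slightly more readily than C's compact 2p.

(B)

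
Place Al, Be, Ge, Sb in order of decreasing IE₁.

Be > Sb > Ge > Al

Be is in period 2, group 2; Al is in period 3, group 13; Ge is in period 4, group 14; Sb is in period 5, group 15.
First ionization energy rises across a period (greater Z_eff holds electrons more tightly) and falls down a group (valence electrons are farther from the nucleus).
These sit on a diagonal, where the across-period and down-group effects partly cancel.
Ge > Al: the two effects oppose for this pair; the across-period effect wins (762 vs 578 kJ/mol).
Sb > Ge: period and group pull opposite ways; the across-period shift dominates (831 vs 762 kJ/mol).
Be > Sb: the two effects oppose for this pair; the down-group effect wins (900 vs 831 kJ/mol).
Approximate values (kJ/mol): Be 900, Al 578, Ge 762, Sb 831.
So from highest to lowest: Be > Sb > Ge > Al.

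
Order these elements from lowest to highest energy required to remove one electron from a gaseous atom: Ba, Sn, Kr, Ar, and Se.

Ar is in period 3, group 18; Se is in period 4, group 16; Kr is in period 4, group 18; Sn is in period 5, group 14; Ba is in period 6, group 2.
Across a period the outer electron is held more tightly (higher IE₁); down a group it sits in a higher shell, more shielded, and comes off more easily.
Neither a single period nor a single group — weigh both effects.
Sn > Ba: relative to Ba, both the across-period and down-group shifts push Sn's first ionization energy up.
Se > Sn: both effects reinforce here, so Se is clearly the higher of the two.
Kr > Se: both are in period 4; the period trend gives Kr the larger value.
Ar > Kr: Ar sits above Kr in group 18, so the down-group effect alone puts Ar higher.
Tabulated first ionization energy (kJ/mol): Ar 1521, Se 941, Kr 1351, Sn 709, Ba 503.
So from lowest to highest: Ba < Sn < Se < Kr < Ar.

Ba, Sn, Se, Kr, Ar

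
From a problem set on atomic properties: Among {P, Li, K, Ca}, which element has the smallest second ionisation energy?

Ca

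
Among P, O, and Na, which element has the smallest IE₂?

P

IE_2 is the cost of taking one more electron from the +1 cation: P⁺ still has 4 valence electrons; O⁺ still has 5 valence electrons; Na⁺ is the bare [Ne] core.
Breaking into a closed-shell core is much more expensive than removing a leftover valence electron — Na has the largest IE_2 here.
Valence configurations: P⁺ [Ne]3s²3p², O⁺ [He]2s²2p³.
Tabulated IE_2 (kJ/mol): P 1907, O 3388, Na 4562.
Hence IE_2: P < O < Na.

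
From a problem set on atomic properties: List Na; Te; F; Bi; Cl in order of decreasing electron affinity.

Cl > F > Te > Bi > Na

F is in period 2, group 17; Na is in period 3, group 1; Cl is in period 3, group 17; Te is in period 5, group 16; Bi is in period 6, group 15.
Electron affinity generally becomes more exothermic across a period toward the halogens and less exothermic down a group.
Here both period and group differ, so the two effects have to be weighed against each other.
Bi > Na: the two effects oppose for this pair; the across-period effect wins (91 vs 53 kJ/mol).
Te > Bi: both effects reinforce here, so Te is clearly the higher of the two.
F > Te: both effects reinforce here, so F is clearly the higher of the two.
Cl > F: this pair runs against the simple trend — see the exception note.
Note the exception: Cl has a higher electron affinity than F, contrary to the simple trend — F's small 2p subshell makes the incoming electron feel strong e⁻–e⁻ repulsion, so Cl actually releases more energy on gaining an electron.
Tabulated electron affinity (kJ/mol): F 328, Na 53, Cl 349, Te 190, Bi 91.
So from highest to lowest: Cl > F > Te > Bi > Na.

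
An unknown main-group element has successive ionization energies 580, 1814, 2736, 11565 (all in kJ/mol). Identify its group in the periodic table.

Look for the largest jump between consecutive ionization energies: IE4/IE3 ≈ 4.2, far larger than any earlier ratio.
That jump marks the point where a core electron is being removed. So the atom has 3 valence electrons.
A main-group element with 3 valence electrons is in group 13.

Group 13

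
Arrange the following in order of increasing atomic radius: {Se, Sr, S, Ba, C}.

C < S < Se < Sr < Ba

C is in period 2, group 14; S is in period 3, group 16; Se is in period 4, group 16; Sr is in period 5, group 2; Ba is in period 6, group 2.
Radius decreases left→right (rising Z_eff, same n) and increases top→bottom (higher n).
These span different periods and groups, so the two trends combine.
S > C: the two effects oppose for this pair; the down-group effect wins (103 vs 75 pm).
Se > S: they share group 16; the group trend gives Se the larger value.
Sr > Se: relative to Se, both the across-period and down-group shifts push Sr's atomic radius up.
Ba > Sr: Ba sits below Sr in group 2, so the down-group effect alone puts Ba larger.
For reference (pm): C 75, S 103, Se 116, Sr 185, Ba 196.
So from smallest to largest: C < S < Se < Sr < Ba.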